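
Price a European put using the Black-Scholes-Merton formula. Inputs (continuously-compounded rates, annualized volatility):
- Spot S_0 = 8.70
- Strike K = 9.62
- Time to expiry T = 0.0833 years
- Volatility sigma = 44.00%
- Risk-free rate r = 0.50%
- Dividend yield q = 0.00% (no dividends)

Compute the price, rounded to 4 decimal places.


Answer: Price = 1.0584

Derivation:
d1 = (ln(S/K) + (r - q + 0.5*sigma^2) * T) / (sigma * sqrt(T)) = -0.72478227
d2 = d1 - sigma * sqrt(T) = -0.85177393
exp(-rT) = 0.99958359; exp(-qT) = 1.00000000
P = K * exp(-rT) * N(-d2) - S_0 * exp(-qT) * N(-d1)
N(-d1) = 0.76570719; N(-d2) = 0.80283021
P = 9.6200 * 0.99958359 * 0.80283021 - 8.7000 * 1.00000000 * 0.76570719 = 1.0584


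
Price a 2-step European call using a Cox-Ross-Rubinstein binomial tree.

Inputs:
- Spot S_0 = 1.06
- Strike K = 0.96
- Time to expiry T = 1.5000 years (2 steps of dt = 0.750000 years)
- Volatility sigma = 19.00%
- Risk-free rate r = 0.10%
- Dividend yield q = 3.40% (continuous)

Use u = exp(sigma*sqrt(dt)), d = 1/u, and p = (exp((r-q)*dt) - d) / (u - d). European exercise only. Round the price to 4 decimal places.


Answer: Price = V(0,0) = 0.1232

Derivation:
dt = T/N = 0.750000
u = exp(sigma*sqrt(dt)) = 1.178856; d = 1/u = 0.848280
p = (exp((r-q)*dt) - d) / (u - d) = 0.385006
Discount per step: exp(-r*dt) = 0.999250
Stock lattice S(k, i) with i counting down-moves:
  k=0: S(0,0) = 1.0600
  k=1: S(1,0) = 1.2496; S(1,1) = 0.8992
  k=2: S(2,0) = 1.4731; S(2,1) = 1.0600; S(2,2) = 0.7628
Terminal payoffs V(N, i) = max(S_T - K, 0):
  V(2,0) = 0.513085; V(2,1) = 0.100000; V(2,2) = 0.000000
Backward induction: V(k, i) = exp(-r*dt) * [p * V(k+1, i) + (1-p) * V(k+1, i+1)].
  V(1,0) = exp(-r*dt) * [p*0.513085 + (1-p)*0.100000] = 0.258846
  V(1,1) = exp(-r*dt) * [p*0.100000 + (1-p)*0.000000] = 0.038472
  V(0,0) = exp(-r*dt) * [p*0.258846 + (1-p)*0.038472] = 0.123225


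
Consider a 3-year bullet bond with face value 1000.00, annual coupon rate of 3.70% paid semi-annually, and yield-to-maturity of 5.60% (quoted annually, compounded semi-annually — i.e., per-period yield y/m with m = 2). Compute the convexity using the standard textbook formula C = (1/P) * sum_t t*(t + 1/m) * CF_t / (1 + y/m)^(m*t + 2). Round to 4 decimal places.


Answer: Convexity = 9.3323

Derivation:
Coupon per period c = face * coupon_rate / m = 18.500000
Periods per year m = 2; per-period yield y/m = 0.028000
Number of cashflows N = 6
Cashflows (t years, CF_t, discount factor 1/(1+y/m)^(m*t), PV):
  t = 0.5000: CF_t = 18.500000, DF = 0.972763, PV = 17.996109
  t = 1.0000: CF_t = 18.500000, DF = 0.946267, PV = 17.505943
  t = 1.5000: CF_t = 18.500000, DF = 0.920493, PV = 17.029127
  t = 2.0000: CF_t = 18.500000, DF = 0.895422, PV = 16.565299
  t = 2.5000: CF_t = 18.500000, DF = 0.871033, PV = 16.114104
  t = 3.0000: CF_t = 1018.500000, DF = 0.847308, PV = 862.983208
Price P = sum_t PV_t = 948.193789
Convexity numerator sum_t t*(t + 1/m) * CF_t / (1+y/m)^(m*t + 2):
  t = 0.5000: term = 8.514564
  t = 1.0000: term = 24.847948
  t = 1.5000: term = 48.342311
  t = 2.0000: term = 78.375991
  t = 2.5000: term = 114.361854
  t = 3.0000: term = 8574.433079
Convexity = (1/P) * sum = 8848.875747 / 948.193789 = 9.332349


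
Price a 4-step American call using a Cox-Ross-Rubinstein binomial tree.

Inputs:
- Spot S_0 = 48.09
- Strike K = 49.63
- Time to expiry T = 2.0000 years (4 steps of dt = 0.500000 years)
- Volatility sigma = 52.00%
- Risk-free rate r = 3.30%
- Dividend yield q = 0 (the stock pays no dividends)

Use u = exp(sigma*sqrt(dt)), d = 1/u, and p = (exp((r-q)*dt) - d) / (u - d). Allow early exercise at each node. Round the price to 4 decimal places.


dt = T/N = 0.500000
u = exp(sigma*sqrt(dt)) = 1.444402; d = 1/u = 0.692328
p = (exp((r-q)*dt) - d) / (u - d) = 0.431219
Discount per step: exp(-r*dt) = 0.983635
Stock lattice S(k, i) with i counting down-moves:
  k=0: S(0,0) = 48.0900
  k=1: S(1,0) = 69.4613; S(1,1) = 33.2941
  k=2: S(2,0) = 100.3301; S(2,1) = 48.0900; S(2,2) = 23.0504
  k=3: S(3,0) = 144.9170; S(3,1) = 69.4613; S(3,2) = 33.2941; S(3,3) = 15.9584
  k=4: S(4,0) = 209.3184; S(4,1) = 100.3301; S(4,2) = 48.0900; S(4,3) = 23.0504; S(4,4) = 11.0485
Terminal payoffs V(N, i) = max(S_T - K, 0):
  V(4,0) = 159.688363; V(4,1) = 50.700056; V(4,2) = 0.000000; V(4,3) = 0.000000; V(4,4) = 0.000000
Backward induction: V(k, i) = exp(-r*dt) * [p * V(k+1, i) + (1-p) * V(k+1, i+1)]; then take max(V_cont, immediate exercise) for American.
  V(3,0) = exp(-r*dt) * [p*159.688363 + (1-p)*50.700056] = 96.099128; exercise = 95.286952; V(3,0) = max -> 96.099128
  V(3,1) = exp(-r*dt) * [p*50.700056 + (1-p)*0.000000] = 21.505066; exercise = 19.831301; V(3,1) = max -> 21.505066
  V(3,2) = exp(-r*dt) * [p*0.000000 + (1-p)*0.000000] = 0.000000; exercise = 0.000000; V(3,2) = max -> 0.000000
  V(3,3) = exp(-r*dt) * [p*0.000000 + (1-p)*0.000000] = 0.000000; exercise = 0.000000; V(3,3) = max -> 0.000000
  V(2,0) = exp(-r*dt) * [p*96.099128 + (1-p)*21.505066] = 52.793152; exercise = 50.700056; V(2,0) = max -> 52.793152
  V(2,1) = exp(-r*dt) * [p*21.505066 + (1-p)*0.000000] = 9.121644; exercise = 0.000000; V(2,1) = max -> 9.121644
  V(2,2) = exp(-r*dt) * [p*0.000000 + (1-p)*0.000000] = 0.000000; exercise = 0.000000; V(2,2) = max -> 0.000000
  V(1,0) = exp(-r*dt) * [p*52.793152 + (1-p)*9.121644] = 27.496190; exercise = 19.831301; V(1,0) = max -> 27.496190
  V(1,1) = exp(-r*dt) * [p*9.121644 + (1-p)*0.000000] = 3.869060; exercise = 0.000000; V(1,1) = max -> 3.869060
  V(0,0) = exp(-r*dt) * [p*27.496190 + (1-p)*3.869060] = 13.827488; exercise = 0.000000; V(0,0) = max -> 13.827488

Answer: Price = V(0,0) = 13.8275


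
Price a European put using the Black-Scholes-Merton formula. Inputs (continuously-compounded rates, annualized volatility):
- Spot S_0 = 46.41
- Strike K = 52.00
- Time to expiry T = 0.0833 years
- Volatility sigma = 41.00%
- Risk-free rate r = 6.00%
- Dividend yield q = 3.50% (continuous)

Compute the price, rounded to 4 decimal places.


Answer: Price = 6.0019

Derivation:
d1 = (ln(S/K) + (r - q + 0.5*sigma^2) * T) / (sigma * sqrt(T)) = -0.88432461
d2 = d1 - sigma * sqrt(T) = -1.00265774
exp(-rT) = 0.99501447; exp(-qT) = 0.99708875
P = K * exp(-rT) * N(-d2) - S_0 * exp(-qT) * N(-d1)
N(-d1) = 0.81173950; N(-d2) = 0.84198699
P = 52.0000 * 0.99501447 * 0.84198699 - 46.4100 * 0.99708875 * 0.81173950 = 6.0019


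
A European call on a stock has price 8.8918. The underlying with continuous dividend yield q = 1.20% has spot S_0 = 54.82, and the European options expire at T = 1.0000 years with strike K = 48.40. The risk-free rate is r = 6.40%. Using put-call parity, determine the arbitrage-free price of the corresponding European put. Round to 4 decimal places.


Put-call parity: C - P = S_0 * exp(-qT) - K * exp(-rT).
S_0 * exp(-qT) = 54.8200 * 0.98807171 = 54.16609130
K * exp(-rT) = 48.4000 * 0.93800500 = 45.39944198
P = C - S*exp(-qT) + K*exp(-rT)
P = 8.8918 - 54.16609130 + 45.39944198 = 0.1252

Answer: Put price = 0.1252


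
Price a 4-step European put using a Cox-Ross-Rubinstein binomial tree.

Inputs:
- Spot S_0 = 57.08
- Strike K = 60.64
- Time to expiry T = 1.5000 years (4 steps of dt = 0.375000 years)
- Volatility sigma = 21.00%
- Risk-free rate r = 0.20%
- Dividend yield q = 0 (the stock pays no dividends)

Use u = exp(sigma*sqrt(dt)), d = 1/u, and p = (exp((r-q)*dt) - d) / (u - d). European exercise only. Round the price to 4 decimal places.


Answer: Price = V(0,0) = 7.9877

Derivation:
dt = T/N = 0.375000
u = exp(sigma*sqrt(dt)) = 1.137233; d = 1/u = 0.879327
p = (exp((r-q)*dt) - d) / (u - d) = 0.470804
Discount per step: exp(-r*dt) = 0.999250
Stock lattice S(k, i) with i counting down-moves:
  k=0: S(0,0) = 57.0800
  k=1: S(1,0) = 64.9133; S(1,1) = 50.1920
  k=2: S(2,0) = 73.8215; S(2,1) = 57.0800; S(2,2) = 44.1352
  k=3: S(3,0) = 83.9523; S(3,1) = 64.9133; S(3,2) = 50.1920; S(3,3) = 38.8093
  k=4: S(4,0) = 95.4733; S(4,1) = 73.8215; S(4,2) = 57.0800; S(4,3) = 44.1352; S(4,4) = 34.1260
Terminal payoffs V(N, i) = max(K - S_T, 0):
  V(4,0) = 0.000000; V(4,1) = 0.000000; V(4,2) = 3.560000; V(4,3) = 16.504812; V(4,4) = 26.513953
Backward induction: V(k, i) = exp(-r*dt) * [p * V(k+1, i) + (1-p) * V(k+1, i+1)].
  V(3,0) = exp(-r*dt) * [p*0.000000 + (1-p)*0.000000] = 0.000000
  V(3,1) = exp(-r*dt) * [p*0.000000 + (1-p)*3.560000] = 1.882526
  V(3,2) = exp(-r*dt) * [p*3.560000 + (1-p)*16.504812] = 10.402541
  V(3,3) = exp(-r*dt) * [p*16.504812 + (1-p)*26.513953] = 21.785266
  V(2,0) = exp(-r*dt) * [p*0.000000 + (1-p)*1.882526] = 0.995479
  V(2,1) = exp(-r*dt) * [p*1.882526 + (1-p)*10.402541] = 6.386494
  V(2,2) = exp(-r*dt) * [p*10.402541 + (1-p)*21.785266] = 16.413921
  V(1,0) = exp(-r*dt) * [p*0.995479 + (1-p)*6.386494] = 3.845498
  V(1,1) = exp(-r*dt) * [p*6.386494 + (1-p)*16.413921] = 11.684203
  V(0,0) = exp(-r*dt) * [p*3.845498 + (1-p)*11.684203] = 7.987718


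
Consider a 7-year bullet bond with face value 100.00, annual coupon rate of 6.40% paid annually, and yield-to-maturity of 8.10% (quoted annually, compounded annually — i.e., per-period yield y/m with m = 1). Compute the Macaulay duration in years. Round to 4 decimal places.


Coupon per period c = face * coupon_rate / m = 6.400000
Periods per year m = 1; per-period yield y/m = 0.081000
Number of cashflows N = 7
Cashflows (t years, CF_t, discount factor 1/(1+y/m)^(m*t), PV):
  t = 1.0000: CF_t = 6.400000, DF = 0.925069, PV = 5.920444
  t = 2.0000: CF_t = 6.400000, DF = 0.855753, PV = 5.476821
  t = 3.0000: CF_t = 6.400000, DF = 0.791631, PV = 5.066440
  t = 4.0000: CF_t = 6.400000, DF = 0.732314, PV = 4.686808
  t = 5.0000: CF_t = 6.400000, DF = 0.677441, PV = 4.335623
  t = 6.0000: CF_t = 6.400000, DF = 0.626680, PV = 4.010752
  t = 7.0000: CF_t = 106.400000, DF = 0.579722, PV = 61.682472
Price P = sum_t PV_t = 91.179361
Macaulay numerator sum_t t * PV_t:
  t * PV_t at t = 1.0000: 5.920444
  t * PV_t at t = 2.0000: 10.953643
  t * PV_t at t = 3.0000: 15.199320
  t * PV_t at t = 4.0000: 18.747234
  t * PV_t at t = 5.0000: 21.678115
  t * PV_t at t = 6.0000: 24.064512
  t * PV_t at t = 7.0000: 431.777304
Macaulay duration D = (sum_t t * PV_t) / P = 528.340571 / 91.179361 = 5.794519

Answer: Macaulay duration = 5.7945 years


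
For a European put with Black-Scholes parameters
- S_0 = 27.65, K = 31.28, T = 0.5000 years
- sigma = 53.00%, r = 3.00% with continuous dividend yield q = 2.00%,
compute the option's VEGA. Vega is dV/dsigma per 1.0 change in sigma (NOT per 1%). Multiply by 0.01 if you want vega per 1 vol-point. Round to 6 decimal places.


d1 = -0.1284217656; d2 = -0.5031883597
phi(d1) = 0.3956660988; exp(-qT) = 0.9900498337; exp(-rT) = 0.9851119396
Vega = S * exp(-qT) * phi(d1) * sqrt(T) = 27.6500 * 0.9900498337 * 0.3956660988 * 0.7071067812 = 7.658894

Answer: Vega = 7.658894


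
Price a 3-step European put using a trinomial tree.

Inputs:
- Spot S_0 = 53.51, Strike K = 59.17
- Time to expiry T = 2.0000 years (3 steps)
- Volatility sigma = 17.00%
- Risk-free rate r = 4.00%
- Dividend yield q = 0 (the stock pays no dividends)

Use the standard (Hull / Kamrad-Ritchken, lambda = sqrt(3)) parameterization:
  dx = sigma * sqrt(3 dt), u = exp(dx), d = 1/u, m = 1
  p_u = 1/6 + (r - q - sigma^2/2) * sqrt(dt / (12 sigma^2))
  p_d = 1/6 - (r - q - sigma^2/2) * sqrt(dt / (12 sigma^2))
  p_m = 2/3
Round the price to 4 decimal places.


dt = T/N = 0.666667; dx = sigma*sqrt(3*dt) = 0.240416
u = exp(dx) = 1.271778; d = 1/u = 0.786300
p_u = 0.202091, p_m = 0.666667, p_d = 0.131242
Discount per step: exp(-r*dt) = 0.973686
Stock lattice S(k, j) with j the centered position index:
  k=0: S(0,+0) = 53.5100
  k=1: S(1,-1) = 42.0749; S(1,+0) = 53.5100; S(1,+1) = 68.0529
  k=2: S(2,-2) = 33.0835; S(2,-1) = 42.0749; S(2,+0) = 53.5100; S(2,+1) = 68.0529; S(2,+2) = 86.5482
  k=3: S(3,-3) = 26.0136; S(3,-2) = 33.0835; S(3,-1) = 42.0749; S(3,+0) = 53.5100; S(3,+1) = 68.0529; S(3,+2) = 86.5482; S(3,+3) = 110.0701
Terminal payoffs V(N, j) = max(K - S_T, 0):
  V(3,-3) = 33.156396; V(3,-2) = 26.086458; V(3,-1) = 17.095063; V(3,+0) = 5.660000; V(3,+1) = 0.000000; V(3,+2) = 0.000000; V(3,+3) = 0.000000
Backward induction: V(k, j) = exp(-r*dt) * [p_u * V(k+1, j+1) + p_m * V(k+1, j) + p_d * V(k+1, j-1)]
  V(2,-2) = exp(-r*dt) * [p_u*17.095063 + p_m*26.086458 + p_d*33.156396] = 24.534201
  V(2,-1) = exp(-r*dt) * [p_u*5.660000 + p_m*17.095063 + p_d*26.086458] = 15.544099
  V(2,+0) = exp(-r*dt) * [p_u*0.000000 + p_m*5.660000 + p_d*17.095063] = 5.858593
  V(2,+1) = exp(-r*dt) * [p_u*0.000000 + p_m*0.000000 + p_d*5.660000] = 0.723283
  V(2,+2) = exp(-r*dt) * [p_u*0.000000 + p_m*0.000000 + p_d*0.000000] = 0.000000
  V(1,-1) = exp(-r*dt) * [p_u*5.858593 + p_m*15.544099 + p_d*24.534201] = 14.378049
  V(1,+0) = exp(-r*dt) * [p_u*0.723283 + p_m*5.858593 + p_d*15.544099] = 5.931632
  V(1,+1) = exp(-r*dt) * [p_u*0.000000 + p_m*0.723283 + p_d*5.858593] = 1.218161
  V(0,+0) = exp(-r*dt) * [p_u*1.218161 + p_m*5.931632 + p_d*14.378049] = 5.927414

Answer: Price = V(0,0) = 5.9274


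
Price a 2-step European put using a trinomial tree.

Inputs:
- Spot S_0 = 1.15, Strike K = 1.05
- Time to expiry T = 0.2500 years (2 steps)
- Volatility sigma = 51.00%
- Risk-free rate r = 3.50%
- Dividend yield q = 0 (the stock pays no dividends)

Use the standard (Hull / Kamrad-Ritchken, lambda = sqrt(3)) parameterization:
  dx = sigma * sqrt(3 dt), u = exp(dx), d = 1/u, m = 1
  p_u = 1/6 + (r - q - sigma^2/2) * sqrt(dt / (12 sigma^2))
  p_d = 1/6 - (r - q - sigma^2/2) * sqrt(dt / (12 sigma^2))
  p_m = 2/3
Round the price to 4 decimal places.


Answer: Price = V(0,0) = 0.0660

Derivation:
dt = T/N = 0.125000; dx = sigma*sqrt(3*dt) = 0.312310
u = exp(dx) = 1.366578; d = 1/u = 0.731755
p_u = 0.147645, p_m = 0.666667, p_d = 0.185688
Discount per step: exp(-r*dt) = 0.995635
Stock lattice S(k, j) with j the centered position index:
  k=0: S(0,+0) = 1.1500
  k=1: S(1,-1) = 0.8415; S(1,+0) = 1.1500; S(1,+1) = 1.5716
  k=2: S(2,-2) = 0.6158; S(2,-1) = 0.8415; S(2,+0) = 1.1500; S(2,+1) = 1.5716; S(2,+2) = 2.1477
Terminal payoffs V(N, j) = max(K - S_T, 0):
  V(2,-2) = 0.434215; V(2,-1) = 0.208482; V(2,+0) = 0.000000; V(2,+1) = 0.000000; V(2,+2) = 0.000000
Backward induction: V(k, j) = exp(-r*dt) * [p_u * V(k+1, j+1) + p_m * V(k+1, j) + p_d * V(k+1, j-1)]
  V(1,-1) = exp(-r*dt) * [p_u*0.000000 + p_m*0.208482 + p_d*0.434215] = 0.218658
  V(1,+0) = exp(-r*dt) * [p_u*0.000000 + p_m*0.000000 + p_d*0.208482] = 0.038544
  V(1,+1) = exp(-r*dt) * [p_u*0.000000 + p_m*0.000000 + p_d*0.000000] = 0.000000
  V(0,+0) = exp(-r*dt) * [p_u*0.000000 + p_m*0.038544 + p_d*0.218658] = 0.066009


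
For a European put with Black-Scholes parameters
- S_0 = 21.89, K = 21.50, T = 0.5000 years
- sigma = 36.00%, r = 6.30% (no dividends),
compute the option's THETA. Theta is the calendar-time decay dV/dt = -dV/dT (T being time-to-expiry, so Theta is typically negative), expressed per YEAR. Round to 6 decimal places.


Answer: Theta = -1.489804

Derivation:
d1 = 0.3216431402; d2 = 0.0670846990
phi(d1) = 0.3788307710; exp(-qT) = 1.0000000000; exp(-rT) = 0.9689909565
Theta = -S*exp(-qT)*phi(d1)*sigma/(2*sqrt(T)) + r*K*exp(-rT)*N(-d2) - q*S*exp(-qT)*N(-d1)
N(-d1) = 0.3738615290; N(-d2) = 0.4732571375; sqrt(T) = 0.7071067812
Term 1 = -21.8900 * 1.0000000000 * 0.3788307710 * 0.3600 / (2 * 0.7071067812) = -2.1109527494
Term 2 = 0.0630 * 21.5000 * 0.9689909565 * 0.4732571375 = 0.6211491650
Term 3 = 0 (no dividend yield, q = 0)
Theta = -2.1109527494 + (0.6211491650) + (0.0000000000) = -1.489804


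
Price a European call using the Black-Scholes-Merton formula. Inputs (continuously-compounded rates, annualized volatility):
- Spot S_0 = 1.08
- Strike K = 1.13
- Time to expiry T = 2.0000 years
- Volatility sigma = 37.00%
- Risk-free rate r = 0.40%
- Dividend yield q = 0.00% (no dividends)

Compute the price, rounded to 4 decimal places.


d1 = (ln(S/K) + (r - q + 0.5*sigma^2) * T) / (sigma * sqrt(T)) = 0.19042846
d2 = d1 - sigma * sqrt(T) = -0.33283056
exp(-rT) = 0.99203191; exp(-qT) = 1.00000000
C = S_0 * exp(-qT) * N(d1) - K * exp(-rT) * N(d2)
N(d1) = 0.57551330; N(d2) = 0.36963109
C = 1.0800 * 1.00000000 * 0.57551330 - 1.1300 * 0.99203191 * 0.36963109 = 0.2072

Answer: Price = 0.2072


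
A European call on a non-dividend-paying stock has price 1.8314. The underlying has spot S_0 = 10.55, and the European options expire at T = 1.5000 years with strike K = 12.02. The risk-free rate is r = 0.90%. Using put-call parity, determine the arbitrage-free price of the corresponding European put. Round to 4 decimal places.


Answer: Put price = 3.1402

Derivation:
Put-call parity: C - P = S_0 * exp(-qT) - K * exp(-rT).
S_0 * exp(-qT) = 10.5500 * 1.00000000 = 10.55000000
K * exp(-rT) = 12.0200 * 0.98659072 = 11.85882041
P = C - S*exp(-qT) + K*exp(-rT)
P = 1.8314 - 10.55000000 + 11.85882041 = 3.1402


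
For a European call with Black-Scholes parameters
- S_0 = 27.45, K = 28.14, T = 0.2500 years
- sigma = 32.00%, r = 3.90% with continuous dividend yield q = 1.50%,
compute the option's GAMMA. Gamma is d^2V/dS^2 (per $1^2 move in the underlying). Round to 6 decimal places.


Answer: Gamma = 0.090430

Derivation:
d1 = -0.0376617733; d2 = -0.1976617733
phi(d1) = 0.3986594490; exp(-qT) = 0.9962570225; exp(-rT) = 0.9902973771
Gamma = exp(-qT) * phi(d1) / (S * sigma * sqrt(T)) = 0.9962570225 * 0.3986594490 / (27.4500 * 0.3200 * 0.5000000000) = 0.090430


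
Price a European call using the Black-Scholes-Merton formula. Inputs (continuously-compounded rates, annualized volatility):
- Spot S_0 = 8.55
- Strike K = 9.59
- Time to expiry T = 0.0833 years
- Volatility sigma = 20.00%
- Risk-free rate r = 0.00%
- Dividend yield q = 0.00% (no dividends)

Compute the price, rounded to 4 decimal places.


d1 = (ln(S/K) + (r - q + 0.5*sigma^2) * T) / (sigma * sqrt(T)) = -1.95975032
d2 = d1 - sigma * sqrt(T) = -2.01747380
exp(-rT) = 1.00000000; exp(-qT) = 1.00000000
C = S_0 * exp(-qT) * N(d1) - K * exp(-rT) * N(d2)
N(d1) = 0.02501249; N(d2) = 0.02182305
C = 8.5500 * 1.00000000 * 0.02501249 - 9.5900 * 1.00000000 * 0.02182305 = 0.0046

Answer: Price = 0.0046


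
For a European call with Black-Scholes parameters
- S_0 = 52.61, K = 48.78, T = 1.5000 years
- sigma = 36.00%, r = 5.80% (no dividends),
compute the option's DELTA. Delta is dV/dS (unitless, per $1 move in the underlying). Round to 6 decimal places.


Answer: Delta = 0.722139

Derivation:
d1 = 0.5892062117; d2 = 0.1482980580
phi(d1) = 0.3353701227; exp(-qT) = 1.0000000000; exp(-rT) = 0.9166770956
N(d1) = 0.7221385246
Delta = exp(-qT) * N(d1) = 1.0000000000 * 0.7221385246 = 0.722139


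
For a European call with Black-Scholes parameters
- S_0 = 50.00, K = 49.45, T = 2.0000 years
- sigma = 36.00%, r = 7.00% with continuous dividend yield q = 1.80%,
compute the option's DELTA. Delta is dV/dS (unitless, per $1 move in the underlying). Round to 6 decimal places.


Answer: Delta = 0.660378

Derivation:
d1 = 0.4805594860; d2 = -0.0285573964
phi(d1) = 0.3554370063; exp(-qT) = 0.9646402935; exp(-rT) = 0.8693582354
N(d1) = 0.6845851922
Delta = exp(-qT) * N(d1) = 0.9646402935 * 0.6845851922 = 0.660378


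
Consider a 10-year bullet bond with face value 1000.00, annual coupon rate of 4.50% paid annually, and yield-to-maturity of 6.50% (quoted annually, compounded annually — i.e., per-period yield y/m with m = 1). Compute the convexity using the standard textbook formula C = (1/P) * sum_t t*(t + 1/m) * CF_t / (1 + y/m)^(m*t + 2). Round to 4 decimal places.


Answer: Convexity = 72.9689

Derivation:
Coupon per period c = face * coupon_rate / m = 45.000000
Periods per year m = 1; per-period yield y/m = 0.065000
Number of cashflows N = 10
Cashflows (t years, CF_t, discount factor 1/(1+y/m)^(m*t), PV):
  t = 1.0000: CF_t = 45.000000, DF = 0.938967, PV = 42.253521
  t = 2.0000: CF_t = 45.000000, DF = 0.881659, PV = 39.674668
  t = 3.0000: CF_t = 45.000000, DF = 0.827849, PV = 37.253209
  t = 4.0000: CF_t = 45.000000, DF = 0.777323, PV = 34.979539
  t = 5.0000: CF_t = 45.000000, DF = 0.729881, PV = 32.844638
  t = 6.0000: CF_t = 45.000000, DF = 0.685334, PV = 30.840035
  t = 7.0000: CF_t = 45.000000, DF = 0.643506, PV = 28.957780
  t = 8.0000: CF_t = 45.000000, DF = 0.604231, PV = 27.190403
  t = 9.0000: CF_t = 45.000000, DF = 0.567353, PV = 25.530895
  t = 10.0000: CF_t = 1045.000000, DF = 0.532726, PV = 556.698707
Price P = sum_t PV_t = 856.223396
Convexity numerator sum_t t*(t + 1/m) * CF_t / (1+y/m)^(m*t + 2):
  t = 1.0000: term = 74.506418
  t = 2.0000: term = 209.877235
  t = 3.0000: term = 394.135652
  t = 4.0000: term = 616.800707
  t = 5.0000: term = 868.733390
  t = 6.0000: term = 1141.996945
  t = 7.0000: term = 1429.730134
  t = 8.0000: term = 1726.032355
  t = 9.0000: term = 2025.859572
  t = 10.0000: term = 53990.044112
Convexity = (1/P) * sum = 62477.716519 / 856.223396 = 72.968943


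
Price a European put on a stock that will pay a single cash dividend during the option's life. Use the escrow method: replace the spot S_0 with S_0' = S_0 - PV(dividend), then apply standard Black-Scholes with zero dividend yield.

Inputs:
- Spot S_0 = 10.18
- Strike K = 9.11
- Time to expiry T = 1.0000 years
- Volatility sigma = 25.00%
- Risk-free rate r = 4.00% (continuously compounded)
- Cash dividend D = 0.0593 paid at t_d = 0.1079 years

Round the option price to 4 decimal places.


Answer: Price = 0.4076

Derivation:
PV(D) = D * exp(-r * t_d) = 0.0593 * 0.99569330 = 0.05904461
S_0' = S_0 - PV(D) = 10.1800 - 0.05904461 = 10.12095539
d1 = (ln(S_0'/K) + (r + sigma^2/2)*T) / (sigma*sqrt(T)) = 0.70594142
d2 = d1 - sigma*sqrt(T) = 0.45594142
exp(-rT) = 0.96078944
N(-d1) = 0.24011229; N(-d2) = 0.32421605
P = K * exp(-rT) * N(-d2) - S_0' * N(-d1) = 9.1100 * 0.96078944 * 0.32421605 - 10.12095539 * 0.24011229 = 0.4076


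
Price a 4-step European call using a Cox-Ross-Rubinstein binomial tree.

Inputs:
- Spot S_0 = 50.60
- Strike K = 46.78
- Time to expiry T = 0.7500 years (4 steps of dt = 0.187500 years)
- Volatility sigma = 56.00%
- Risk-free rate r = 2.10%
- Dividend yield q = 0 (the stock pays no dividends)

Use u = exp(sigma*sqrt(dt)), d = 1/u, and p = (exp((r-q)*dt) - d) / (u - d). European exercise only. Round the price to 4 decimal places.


dt = T/N = 0.187500
u = exp(sigma*sqrt(dt)) = 1.274415; d = 1/u = 0.784674
p = (exp((r-q)*dt) - d) / (u - d) = 0.447729
Discount per step: exp(-r*dt) = 0.996070
Stock lattice S(k, i) with i counting down-moves:
  k=0: S(0,0) = 50.6000
  k=1: S(1,0) = 64.4854; S(1,1) = 39.7045
  k=2: S(2,0) = 82.1811; S(2,1) = 50.6000; S(2,2) = 31.1551
  k=3: S(3,0) = 104.7329; S(3,1) = 64.4854; S(3,2) = 39.7045; S(3,3) = 24.4466
  k=4: S(4,0) = 133.4731; S(4,1) = 82.1811; S(4,2) = 50.6000; S(4,3) = 31.1551; S(4,4) = 19.1826
Terminal payoffs V(N, i) = max(S_T - K, 0):
  V(4,0) = 86.693109; V(4,1) = 35.401137; V(4,2) = 3.820000; V(4,3) = 0.000000; V(4,4) = 0.000000
Backward induction: V(k, i) = exp(-r*dt) * [p * V(k+1, i) + (1-p) * V(k+1, i+1)].
  V(3,0) = exp(-r*dt) * [p*86.693109 + (1-p)*35.401137] = 58.136694
  V(3,1) = exp(-r*dt) * [p*35.401137 + (1-p)*3.820000] = 17.889224
  V(3,2) = exp(-r*dt) * [p*3.820000 + (1-p)*0.000000] = 1.703605
  V(3,3) = exp(-r*dt) * [p*0.000000 + (1-p)*0.000000] = 0.000000
  V(2,0) = exp(-r*dt) * [p*58.136694 + (1-p)*17.889224] = 35.768083
  V(2,1) = exp(-r*dt) * [p*17.889224 + (1-p)*1.703605] = 8.915209
  V(2,2) = exp(-r*dt) * [p*1.703605 + (1-p)*0.000000] = 0.759756
  V(1,0) = exp(-r*dt) * [p*35.768083 + (1-p)*8.915209] = 20.855747
  V(1,1) = exp(-r*dt) * [p*8.915209 + (1-p)*0.759756] = 4.393857
  V(0,0) = exp(-r*dt) * [p*20.855747 + (1-p)*4.393857] = 11.718097

Answer: Price = V(0,0) = 11.7181


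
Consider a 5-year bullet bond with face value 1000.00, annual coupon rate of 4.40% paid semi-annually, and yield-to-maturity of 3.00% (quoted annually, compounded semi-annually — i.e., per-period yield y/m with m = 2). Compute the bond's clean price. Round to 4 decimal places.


Coupon per period c = face * coupon_rate / m = 22.000000
Periods per year m = 2; per-period yield y/m = 0.015000
Number of cashflows N = 10
Cashflows (t years, CF_t, discount factor 1/(1+y/m)^(m*t), PV):
  t = 0.5000: CF_t = 22.000000, DF = 0.985222, PV = 21.674877
  t = 1.0000: CF_t = 22.000000, DF = 0.970662, PV = 21.354558
  t = 1.5000: CF_t = 22.000000, DF = 0.956317, PV = 21.038974
  t = 2.0000: CF_t = 22.000000, DF = 0.942184, PV = 20.728053
  t = 2.5000: CF_t = 22.000000, DF = 0.928260, PV = 20.421727
  t = 3.0000: CF_t = 22.000000, DF = 0.914542, PV = 20.119928
  t = 3.5000: CF_t = 22.000000, DF = 0.901027, PV = 19.822589
  t = 4.0000: CF_t = 22.000000, DF = 0.887711, PV = 19.529645
  t = 4.5000: CF_t = 22.000000, DF = 0.874592, PV = 19.241029
  t = 5.0000: CF_t = 1022.000000, DF = 0.861667, PV = 880.623911
Price P = sum_t PV_t = 1064.555292

Answer: Price = 1064.5553


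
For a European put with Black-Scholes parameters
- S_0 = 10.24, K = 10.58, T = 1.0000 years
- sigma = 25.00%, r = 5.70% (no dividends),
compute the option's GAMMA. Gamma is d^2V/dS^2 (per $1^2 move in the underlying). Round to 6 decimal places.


d1 = 0.2223447727; d2 = -0.0276552273
phi(d1) = 0.3892018668; exp(-qT) = 1.0000000000; exp(-rT) = 0.9445940694
Gamma = exp(-qT) * phi(d1) / (S * sigma * sqrt(T)) = 1.0000000000 * 0.3892018668 / (10.2400 * 0.2500 * 1.0000000000) = 0.152032

Answer: Gamma = 0.152032


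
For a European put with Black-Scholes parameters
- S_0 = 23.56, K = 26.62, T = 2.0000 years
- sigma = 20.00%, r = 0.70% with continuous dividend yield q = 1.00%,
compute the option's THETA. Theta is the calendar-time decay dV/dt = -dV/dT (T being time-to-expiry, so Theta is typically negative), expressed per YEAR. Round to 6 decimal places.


d1 = -0.3115245693; d2 = -0.5943672818
phi(d1) = 0.3800462543; exp(-qT) = 0.9801986733; exp(-rT) = 0.9860975443
Theta = -S*exp(-qT)*phi(d1)*sigma/(2*sqrt(T)) + r*K*exp(-rT)*N(-d2) - q*S*exp(-qT)*N(-d1)
N(-d1) = 0.6222990661; N(-d2) = 0.7238667566; sqrt(T) = 1.4142135624
Term 1 = -23.5600 * 0.9801986733 * 0.3800462543 * 0.2000 / (2 * 1.4142135624) = -0.6205986909
Term 2 = 0.0070 * 26.6200 * 0.9860975443 * 0.7238667566 = 0.1330100941
Term 3 = -0.0100 * 23.5600 * 0.9801986733 * 0.6222990661 = -0.1437105150
Theta = -0.6205986909 + (0.1330100941) + (-0.1437105150) = -0.631299

Answer: Theta = -0.631299


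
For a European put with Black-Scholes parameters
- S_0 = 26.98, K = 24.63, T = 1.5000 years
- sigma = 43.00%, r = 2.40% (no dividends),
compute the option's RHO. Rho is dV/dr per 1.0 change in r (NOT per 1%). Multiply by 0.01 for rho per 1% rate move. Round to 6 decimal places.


d1 = 0.5047195236; d2 = -0.0219207711
phi(d1) = 0.3512316042; exp(-qT) = 1.0000000000; exp(-rT) = 0.9646402935
N(-d2) = 0.5087444221
Rho = -K*T*exp(-rT)*N(-d2) = -24.6300 * 1.5000 * 0.9646402935 * 0.5087444221 = -18.130957

Answer: Rho = -18.130957


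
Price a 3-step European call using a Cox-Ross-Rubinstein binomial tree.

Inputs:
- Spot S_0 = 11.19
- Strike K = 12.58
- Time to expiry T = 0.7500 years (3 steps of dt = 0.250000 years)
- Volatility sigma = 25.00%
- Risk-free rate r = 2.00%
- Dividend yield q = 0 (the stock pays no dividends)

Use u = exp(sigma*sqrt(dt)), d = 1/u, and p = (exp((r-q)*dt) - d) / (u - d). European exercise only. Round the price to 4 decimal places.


dt = T/N = 0.250000
u = exp(sigma*sqrt(dt)) = 1.133148; d = 1/u = 0.882497
p = (exp((r-q)*dt) - d) / (u - d) = 0.488789
Discount per step: exp(-r*dt) = 0.995012
Stock lattice S(k, i) with i counting down-moves:
  k=0: S(0,0) = 11.1900
  k=1: S(1,0) = 12.6799; S(1,1) = 9.8751
  k=2: S(2,0) = 14.3682; S(2,1) = 11.1900; S(2,2) = 8.7148
  k=3: S(3,0) = 16.2814; S(3,1) = 12.6799; S(3,2) = 9.8751; S(3,3) = 7.6908
Terminal payoffs V(N, i) = max(S_T - K, 0):
  V(3,0) = 3.701354; V(3,1) = 0.099931; V(3,2) = 0.000000; V(3,3) = 0.000000
Backward induction: V(k, i) = exp(-r*dt) * [p * V(k+1, i) + (1-p) * V(k+1, i+1)].
  V(2,0) = exp(-r*dt) * [p*3.701354 + (1-p)*0.099931] = 1.850987
  V(2,1) = exp(-r*dt) * [p*0.099931 + (1-p)*0.000000] = 0.048602
  V(2,2) = exp(-r*dt) * [p*0.000000 + (1-p)*0.000000] = 0.000000
  V(1,0) = exp(-r*dt) * [p*1.850987 + (1-p)*0.048602] = 0.924951
  V(1,1) = exp(-r*dt) * [p*0.048602 + (1-p)*0.000000] = 0.023637
  V(0,0) = exp(-r*dt) * [p*0.924951 + (1-p)*0.023637] = 0.461874

Answer: Price = V(0,0) = 0.4619


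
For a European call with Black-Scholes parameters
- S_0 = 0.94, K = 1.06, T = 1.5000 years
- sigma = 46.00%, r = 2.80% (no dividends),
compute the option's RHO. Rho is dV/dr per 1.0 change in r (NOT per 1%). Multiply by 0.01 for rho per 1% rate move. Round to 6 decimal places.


d1 = 0.1429857477; d2 = -0.4203968931
phi(d1) = 0.3948848817; exp(-qT) = 1.0000000000; exp(-rT) = 0.9588697806
N(d2) = 0.3370977687
Rho = K*T*exp(-rT)*N(d2) = 1.0600 * 1.5000 * 0.9588697806 * 0.3370977687 = 0.513940

Answer: Rho = 0.513940


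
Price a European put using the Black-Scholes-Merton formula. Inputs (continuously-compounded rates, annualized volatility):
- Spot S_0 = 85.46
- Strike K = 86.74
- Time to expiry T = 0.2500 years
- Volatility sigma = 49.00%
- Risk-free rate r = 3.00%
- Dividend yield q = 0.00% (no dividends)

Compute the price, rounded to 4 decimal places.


d1 = (ln(S/K) + (r - q + 0.5*sigma^2) * T) / (sigma * sqrt(T)) = 0.09243180
d2 = d1 - sigma * sqrt(T) = -0.15256820
exp(-rT) = 0.99252805; exp(-qT) = 1.00000000
P = K * exp(-rT) * N(-d2) - S_0 * exp(-qT) * N(-d1)
N(-d1) = 0.46317749; N(-d2) = 0.56063060
P = 86.7400 * 0.99252805 * 0.56063060 - 85.4600 * 1.00000000 * 0.46317749 = 8.6826

Answer: Price = 8.6826


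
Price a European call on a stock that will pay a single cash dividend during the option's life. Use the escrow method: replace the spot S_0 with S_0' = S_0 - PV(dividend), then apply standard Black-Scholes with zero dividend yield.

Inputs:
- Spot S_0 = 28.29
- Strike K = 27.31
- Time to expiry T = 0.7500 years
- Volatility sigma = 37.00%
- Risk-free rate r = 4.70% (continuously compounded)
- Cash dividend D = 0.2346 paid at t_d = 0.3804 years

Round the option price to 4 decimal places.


PV(D) = D * exp(-r * t_d) = 0.2346 * 0.98228008 = 0.23044291
S_0' = S_0 - PV(D) = 28.2900 - 0.23044291 = 28.05955709
d1 = (ln(S_0'/K) + (r + sigma^2/2)*T) / (sigma*sqrt(T)) = 0.35472355
d2 = d1 - sigma*sqrt(T) = 0.03429415
exp(-rT) = 0.96536405
N(d1) = 0.63860165; N(d2) = 0.51367871
C = S_0' * N(d1) - K * exp(-rT) * N(d2) = 28.05955709 * 0.63860165 - 27.3100 * 0.96536405 * 0.51367871 = 4.3762

Answer: Price = 4.3762


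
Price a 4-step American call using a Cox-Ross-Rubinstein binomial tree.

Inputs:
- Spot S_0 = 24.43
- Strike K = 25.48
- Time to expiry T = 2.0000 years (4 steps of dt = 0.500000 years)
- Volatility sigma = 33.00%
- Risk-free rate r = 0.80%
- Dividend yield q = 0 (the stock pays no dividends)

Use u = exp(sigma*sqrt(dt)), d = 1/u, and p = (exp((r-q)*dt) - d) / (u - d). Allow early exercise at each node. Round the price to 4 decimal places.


Answer: Price = V(0,0) = 4.1496

Derivation:
dt = T/N = 0.500000
u = exp(sigma*sqrt(dt)) = 1.262817; d = 1/u = 0.791880
p = (exp((r-q)*dt) - d) / (u - d) = 0.450438
Discount per step: exp(-r*dt) = 0.996008
Stock lattice S(k, i) with i counting down-moves:
  k=0: S(0,0) = 24.4300
  k=1: S(1,0) = 30.8506; S(1,1) = 19.3456
  k=2: S(2,0) = 38.9587; S(2,1) = 24.4300; S(2,2) = 15.3194
  k=3: S(3,0) = 49.1977; S(3,1) = 30.8506; S(3,2) = 19.3456; S(3,3) = 12.1311
  k=4: S(4,0) = 62.1278; S(4,1) = 38.9587; S(4,2) = 24.4300; S(4,3) = 15.3194; S(4,4) = 9.6064
Terminal payoffs V(N, i) = max(S_T - K, 0):
  V(4,0) = 36.647755; V(4,1) = 13.478710; V(4,2) = 0.000000; V(4,3) = 0.000000; V(4,4) = 0.000000
Backward induction: V(k, i) = exp(-r*dt) * [p * V(k+1, i) + (1-p) * V(k+1, i+1)]; then take max(V_cont, immediate exercise) for American.
  V(3,0) = exp(-r*dt) * [p*36.647755 + (1-p)*13.478710] = 23.819452; exercise = 23.717736; V(3,0) = max -> 23.819452
  V(3,1) = exp(-r*dt) * [p*13.478710 + (1-p)*0.000000] = 6.047082; exercise = 5.370629; V(3,1) = max -> 6.047082
  V(3,2) = exp(-r*dt) * [p*0.000000 + (1-p)*0.000000] = 0.000000; exercise = 0.000000; V(3,2) = max -> 0.000000
  V(3,3) = exp(-r*dt) * [p*0.000000 + (1-p)*0.000000] = 0.000000; exercise = 0.000000; V(3,3) = max -> 0.000000
  V(2,0) = exp(-r*dt) * [p*23.819452 + (1-p)*6.047082] = 13.996329; exercise = 13.478710; V(2,0) = max -> 13.996329
  V(2,1) = exp(-r*dt) * [p*6.047082 + (1-p)*0.000000] = 2.712960; exercise = 0.000000; V(2,1) = max -> 2.712960
  V(2,2) = exp(-r*dt) * [p*0.000000 + (1-p)*0.000000] = 0.000000; exercise = 0.000000; V(2,2) = max -> 0.000000
  V(1,0) = exp(-r*dt) * [p*13.996329 + (1-p)*2.712960] = 7.764295; exercise = 5.370629; V(1,0) = max -> 7.764295
  V(1,1) = exp(-r*dt) * [p*2.712960 + (1-p)*0.000000] = 1.217141; exercise = 0.000000; V(1,1) = max -> 1.217141
  V(0,0) = exp(-r*dt) * [p*7.764295 + (1-p)*1.217141] = 4.149594; exercise = 0.000000; V(0,0) = max -> 4.149594


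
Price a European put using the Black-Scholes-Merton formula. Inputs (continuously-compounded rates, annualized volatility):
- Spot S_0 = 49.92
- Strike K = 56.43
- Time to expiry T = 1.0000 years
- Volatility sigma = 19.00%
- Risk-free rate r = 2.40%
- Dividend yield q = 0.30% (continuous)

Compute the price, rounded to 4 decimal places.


d1 = (ln(S/K) + (r - q + 0.5*sigma^2) * T) / (sigma * sqrt(T)) = -0.43962741
d2 = d1 - sigma * sqrt(T) = -0.62962741
exp(-rT) = 0.97628571; exp(-qT) = 0.99700450
P = K * exp(-rT) * N(-d2) - S_0 * exp(-qT) * N(-d1)
N(-d1) = 0.66989651; N(-d2) = 0.73553081
P = 56.4300 * 0.97628571 * 0.73553081 - 49.9200 * 0.99700450 * 0.66989651 = 7.1807

Answer: Price = 7.1807


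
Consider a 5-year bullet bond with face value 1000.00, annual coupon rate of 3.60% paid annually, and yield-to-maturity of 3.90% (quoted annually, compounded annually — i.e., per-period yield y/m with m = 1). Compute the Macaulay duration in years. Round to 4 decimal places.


Answer: Macaulay duration = 4.6617 years

Derivation:
Coupon per period c = face * coupon_rate / m = 36.000000
Periods per year m = 1; per-period yield y/m = 0.039000
Number of cashflows N = 5
Cashflows (t years, CF_t, discount factor 1/(1+y/m)^(m*t), PV):
  t = 1.0000: CF_t = 36.000000, DF = 0.962464, PV = 34.648701
  t = 2.0000: CF_t = 36.000000, DF = 0.926337, PV = 33.348124
  t = 3.0000: CF_t = 36.000000, DF = 0.891566, PV = 32.096366
  t = 4.0000: CF_t = 36.000000, DF = 0.858100, PV = 30.891593
  t = 5.0000: CF_t = 1036.000000, DF = 0.825890, PV = 855.622148
Price P = sum_t PV_t = 986.606931
Macaulay numerator sum_t t * PV_t:
  t * PV_t at t = 1.0000: 34.648701
  t * PV_t at t = 2.0000: 66.696248
  t * PV_t at t = 3.0000: 96.289097
  t * PV_t at t = 4.0000: 123.566374
  t * PV_t at t = 5.0000: 4278.110738
Macaulay duration D = (sum_t t * PV_t) / P = 4599.311156 / 986.606931 = 4.661746


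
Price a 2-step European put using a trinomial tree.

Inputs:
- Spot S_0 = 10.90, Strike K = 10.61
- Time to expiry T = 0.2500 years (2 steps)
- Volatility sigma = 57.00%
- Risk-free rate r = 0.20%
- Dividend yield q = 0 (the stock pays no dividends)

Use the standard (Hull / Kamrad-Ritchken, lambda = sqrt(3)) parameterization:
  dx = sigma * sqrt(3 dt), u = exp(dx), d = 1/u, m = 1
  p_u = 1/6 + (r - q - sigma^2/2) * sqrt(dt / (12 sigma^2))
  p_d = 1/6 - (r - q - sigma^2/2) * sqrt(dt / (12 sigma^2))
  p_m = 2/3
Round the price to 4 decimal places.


dt = T/N = 0.125000; dx = sigma*sqrt(3*dt) = 0.349052
u = exp(dx) = 1.417723; d = 1/u = 0.705356
p_u = 0.137937, p_m = 0.666667, p_d = 0.195396
Discount per step: exp(-r*dt) = 0.999750
Stock lattice S(k, j) with j the centered position index:
  k=0: S(0,+0) = 10.9000
  k=1: S(1,-1) = 7.6884; S(1,+0) = 10.9000; S(1,+1) = 15.4532
  k=2: S(2,-2) = 5.4230; S(2,-1) = 7.6884; S(2,+0) = 10.9000; S(2,+1) = 15.4532; S(2,+2) = 21.9083
Terminal payoffs V(N, j) = max(K - S_T, 0):
  V(2,-2) = 5.186951; V(2,-1) = 2.921617; V(2,+0) = 0.000000; V(2,+1) = 0.000000; V(2,+2) = 0.000000
Backward induction: V(k, j) = exp(-r*dt) * [p_u * V(k+1, j+1) + p_m * V(k+1, j) + p_d * V(k+1, j-1)]
  V(1,-1) = exp(-r*dt) * [p_u*0.000000 + p_m*2.921617 + p_d*5.186951] = 2.960515
  V(1,+0) = exp(-r*dt) * [p_u*0.000000 + p_m*0.000000 + p_d*2.921617] = 0.570730
  V(1,+1) = exp(-r*dt) * [p_u*0.000000 + p_m*0.000000 + p_d*0.000000] = 0.000000
  V(0,+0) = exp(-r*dt) * [p_u*0.000000 + p_m*0.570730 + p_d*2.960515] = 0.958721

Answer: Price = V(0,0) = 0.9587


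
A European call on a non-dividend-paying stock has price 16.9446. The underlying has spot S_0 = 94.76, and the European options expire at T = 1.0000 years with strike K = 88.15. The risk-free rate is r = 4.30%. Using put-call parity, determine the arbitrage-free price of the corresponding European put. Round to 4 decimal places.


Answer: Put price = 6.6245

Derivation:
Put-call parity: C - P = S_0 * exp(-qT) - K * exp(-rT).
S_0 * exp(-qT) = 94.7600 * 1.00000000 = 94.76000000
K * exp(-rT) = 88.1500 * 0.95791139 = 84.43988903
P = C - S*exp(-qT) + K*exp(-rT)
P = 16.9446 - 94.76000000 + 84.43988903 = 6.6245


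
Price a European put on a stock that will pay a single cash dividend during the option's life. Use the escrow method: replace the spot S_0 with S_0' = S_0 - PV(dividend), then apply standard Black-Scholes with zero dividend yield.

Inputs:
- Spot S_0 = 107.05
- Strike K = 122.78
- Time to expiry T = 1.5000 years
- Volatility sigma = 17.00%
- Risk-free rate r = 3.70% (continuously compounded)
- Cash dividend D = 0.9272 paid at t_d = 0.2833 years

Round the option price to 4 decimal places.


PV(D) = D * exp(-r * t_d) = 0.9272 * 0.98957265 = 0.91753176
S_0' = S_0 - PV(D) = 107.0500 - 0.91753176 = 106.13246824
d1 = (ln(S_0'/K) + (r + sigma^2/2)*T) / (sigma*sqrt(T)) = -0.32914957
d2 = d1 - sigma*sqrt(T) = -0.53735620
exp(-rT) = 0.94601202
N(-d1) = 0.62897868; N(-d2) = 0.70448920
P = K * exp(-rT) * N(-d2) - S_0' * N(-d1) = 122.7800 * 0.94601202 * 0.70448920 - 106.13246824 * 0.62897868 = 15.0723

Answer: Price = 15.0723


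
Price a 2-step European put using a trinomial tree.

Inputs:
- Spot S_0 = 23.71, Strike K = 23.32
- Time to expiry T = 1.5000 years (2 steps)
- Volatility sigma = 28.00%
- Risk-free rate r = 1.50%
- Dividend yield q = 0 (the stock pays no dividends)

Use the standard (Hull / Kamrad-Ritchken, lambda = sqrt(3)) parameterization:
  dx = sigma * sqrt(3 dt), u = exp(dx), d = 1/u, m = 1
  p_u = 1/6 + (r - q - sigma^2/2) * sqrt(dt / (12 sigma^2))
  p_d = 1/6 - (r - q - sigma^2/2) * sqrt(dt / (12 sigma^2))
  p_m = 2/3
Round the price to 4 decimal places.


dt = T/N = 0.750000; dx = sigma*sqrt(3*dt) = 0.420000
u = exp(dx) = 1.521962; d = 1/u = 0.657047
p_u = 0.145060, p_m = 0.666667, p_d = 0.188274
Discount per step: exp(-r*dt) = 0.988813
Stock lattice S(k, j) with j the centered position index:
  k=0: S(0,+0) = 23.7100
  k=1: S(1,-1) = 15.5786; S(1,+0) = 23.7100; S(1,+1) = 36.0857
  k=2: S(2,-2) = 10.2359; S(2,-1) = 15.5786; S(2,+0) = 23.7100; S(2,+1) = 36.0857; S(2,+2) = 54.9211
Terminal payoffs V(N, j) = max(K - S_T, 0):
  V(2,-2) = 13.084143; V(2,-1) = 7.741420; V(2,+0) = 0.000000; V(2,+1) = 0.000000; V(2,+2) = 0.000000
Backward induction: V(k, j) = exp(-r*dt) * [p_u * V(k+1, j+1) + p_m * V(k+1, j) + p_d * V(k+1, j-1)]
  V(1,-1) = exp(-r*dt) * [p_u*0.000000 + p_m*7.741420 + p_d*13.084143] = 7.539055
  V(1,+0) = exp(-r*dt) * [p_u*0.000000 + p_m*0.000000 + p_d*7.741420] = 1.441202
  V(1,+1) = exp(-r*dt) * [p_u*0.000000 + p_m*0.000000 + p_d*0.000000] = 0.000000
  V(0,+0) = exp(-r*dt) * [p_u*0.000000 + p_m*1.441202 + p_d*7.539055] = 2.353580

Answer: Price = V(0,0) = 2.3536


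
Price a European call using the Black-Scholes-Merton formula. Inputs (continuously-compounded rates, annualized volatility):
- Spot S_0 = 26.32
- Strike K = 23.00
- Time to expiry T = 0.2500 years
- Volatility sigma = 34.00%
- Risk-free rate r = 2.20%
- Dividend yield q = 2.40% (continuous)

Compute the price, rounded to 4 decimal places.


Answer: Price = 3.7962

Derivation:
d1 = (ln(S/K) + (r - q + 0.5*sigma^2) * T) / (sigma * sqrt(T)) = 0.87520524
d2 = d1 - sigma * sqrt(T) = 0.70520524
exp(-rT) = 0.99451510; exp(-qT) = 0.99401796
C = S_0 * exp(-qT) * N(d1) - K * exp(-rT) * N(d2)
N(d1) = 0.80926888; N(d2) = 0.75965874
C = 26.3200 * 0.99401796 * 0.80926888 - 23.0000 * 0.99451510 * 0.75965874 = 3.7962


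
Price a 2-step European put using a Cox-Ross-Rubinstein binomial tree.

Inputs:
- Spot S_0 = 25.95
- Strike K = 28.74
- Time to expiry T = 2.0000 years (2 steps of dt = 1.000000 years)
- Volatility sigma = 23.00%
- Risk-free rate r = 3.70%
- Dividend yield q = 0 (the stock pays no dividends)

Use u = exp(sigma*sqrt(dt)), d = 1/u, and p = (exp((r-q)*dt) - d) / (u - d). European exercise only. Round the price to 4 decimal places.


Answer: Price = V(0,0) = 3.8931

Derivation:
dt = T/N = 1.000000
u = exp(sigma*sqrt(dt)) = 1.258600; d = 1/u = 0.794534
p = (exp((r-q)*dt) - d) / (u - d) = 0.523975
Discount per step: exp(-r*dt) = 0.963676
Stock lattice S(k, i) with i counting down-moves:
  k=0: S(0,0) = 25.9500
  k=1: S(1,0) = 32.6607; S(1,1) = 20.6181
  k=2: S(2,0) = 41.1067; S(2,1) = 25.9500; S(2,2) = 16.3818
Terminal payoffs V(N, i) = max(K - S_T, 0):
  V(2,0) = 0.000000; V(2,1) = 2.790000; V(2,2) = 12.358189
Backward induction: V(k, i) = exp(-r*dt) * [p * V(k+1, i) + (1-p) * V(k+1, i+1)].
  V(1,0) = exp(-r*dt) * [p*0.000000 + (1-p)*2.790000] = 1.279866
  V(1,1) = exp(-r*dt) * [p*2.790000 + (1-p)*12.358189] = 7.077905
  V(0,0) = exp(-r*dt) * [p*1.279866 + (1-p)*7.077905] = 3.893131
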